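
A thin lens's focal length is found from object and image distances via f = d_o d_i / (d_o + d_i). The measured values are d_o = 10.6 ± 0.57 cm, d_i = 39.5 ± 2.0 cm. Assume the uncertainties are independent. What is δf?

∂f/∂d_o = (d_i/(d_o+d_i))² = 0.622;  ∂f/∂d_i = (d_o/(d_o+d_i))² = 0.0448
δf = √((∂f/∂d_o · δd_o)² + (∂f/∂d_i · δd_i)²) = √(0.126 + 0.00802) = 0.365 cm

0.365 cm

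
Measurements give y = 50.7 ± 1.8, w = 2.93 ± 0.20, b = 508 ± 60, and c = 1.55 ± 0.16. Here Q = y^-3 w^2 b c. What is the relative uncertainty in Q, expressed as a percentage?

Relative error in a monomial: (δQ/Q)² = Σ (nᵢ · δxᵢ/xᵢ)².
  (-3·δy/y)² = (-3×0.0355)² = 0.0113;  (2·δw/w)² = (2×0.0683)² = 0.0186;  (1·δb/b)² = (1×0.118)² = 0.0140;  (1·δc/c)² = (1×0.103)² = 0.0107
δQ/Q = √(0.0546) = 0.234

23.4%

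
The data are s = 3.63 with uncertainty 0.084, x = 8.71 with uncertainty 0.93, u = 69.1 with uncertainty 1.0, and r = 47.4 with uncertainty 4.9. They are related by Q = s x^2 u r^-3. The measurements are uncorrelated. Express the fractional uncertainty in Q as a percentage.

37.8%

Products/powers → add relative errors in quadrature, weighted by exponent:
  (1·δs/s)² = (1×0.0231)² = 0.000535;  (2·δx/x)² = (2×0.107)² = 0.0456;  (1·δu/u)² = (1×0.0145)² = 0.000209;  (-3·δr/r)² = (-3×0.103)² = 0.0962
δQ/Q = √(0.143) = 0.378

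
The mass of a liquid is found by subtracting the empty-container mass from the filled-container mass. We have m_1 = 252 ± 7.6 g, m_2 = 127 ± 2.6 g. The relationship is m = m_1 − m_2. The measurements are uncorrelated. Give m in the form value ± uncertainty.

125 ± 8.03 g

Each term contributes (cᵢ δxᵢ)² to (δm)²:
  (δm_1)² = 57.8;  (δm_2)² = 6.76
δm = √(64.5) = 8.03 g
m = 125 g.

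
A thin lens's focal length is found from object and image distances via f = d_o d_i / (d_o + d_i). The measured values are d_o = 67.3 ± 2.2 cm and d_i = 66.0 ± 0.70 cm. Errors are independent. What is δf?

∂f/∂d_o = (d_i/(d_o+d_i))² = 0.245;  ∂f/∂d_i = (d_o/(d_o+d_i))² = 0.255
δf = √((∂f/∂d_o · δd_o)² + (∂f/∂d_i · δd_i)²) = √(0.291 + 0.0318) = 0.568 cm

0.568 cm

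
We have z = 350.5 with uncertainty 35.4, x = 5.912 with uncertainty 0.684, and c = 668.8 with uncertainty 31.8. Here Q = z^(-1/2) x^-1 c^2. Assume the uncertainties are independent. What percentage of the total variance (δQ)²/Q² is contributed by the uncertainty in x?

53.6%

(δQ/Q)² = (−½·δz/z)² + (-1·δx/x)² + (2·δc/c)²
  z term: (-0.5×0.101)² = 0.00255
  x term: (-1×0.116)² = 0.0134
  c term: (2×0.0475)² = 0.00904
Total = 0.0250. Share from x = 0.0134/0.0250 = 0.536.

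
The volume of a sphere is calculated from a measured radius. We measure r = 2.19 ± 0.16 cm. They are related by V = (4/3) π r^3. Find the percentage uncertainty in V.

21.9%

V ∝ r^3, so δV/V = |3| · δr/r = 3 × 0.0731 = 0.219.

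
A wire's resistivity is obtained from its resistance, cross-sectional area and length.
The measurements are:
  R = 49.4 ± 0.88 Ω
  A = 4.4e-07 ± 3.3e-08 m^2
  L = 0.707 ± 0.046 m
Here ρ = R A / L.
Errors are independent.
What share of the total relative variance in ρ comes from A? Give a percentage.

55.3%

(δρ/ρ)² = (1·δR/R)² + (1·δA/A)² + (-1·δL/L)²
  R term: (1×0.0178)² = 0.000317
  A term: (1×0.0750)² = 0.00562
  L term: (-1×0.0651)² = 0.00423
Total = 0.0102. Share from A = 0.00562/0.0102 = 0.553.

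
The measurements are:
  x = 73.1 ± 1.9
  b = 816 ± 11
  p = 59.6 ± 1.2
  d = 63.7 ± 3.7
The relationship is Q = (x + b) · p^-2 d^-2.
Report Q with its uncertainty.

(6.17 ± 0.762) × 10^-5

Let u = x + b = 889. δu = √(δx² + δb²) = √(3.61 + 121) = 11.2, so δu/u = 0.0126.
Q is then a monomial in u, p, d:
δQ/Q = √((δu/u)² + (-2·δp/p)² + (-2·δd/d)²) = √(0.000158 + 0.00162 + 0.0135) = 0.124
Q = 6.17e-05, so δQ = 0.124 × 6.17e-05 = 7.62e-06.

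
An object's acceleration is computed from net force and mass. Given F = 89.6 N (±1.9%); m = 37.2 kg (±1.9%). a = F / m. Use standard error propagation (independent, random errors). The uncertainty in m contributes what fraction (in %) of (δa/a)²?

50.0%

(δa/a)² = (1·δF/F)² + (-1·δm/m)²
  F term: (1×0.0190)² = 0.000361
  m term: (-1×0.0190)² = 0.000361
Total = 0.000722. Share from m = 0.000361/0.000722 = 0.500.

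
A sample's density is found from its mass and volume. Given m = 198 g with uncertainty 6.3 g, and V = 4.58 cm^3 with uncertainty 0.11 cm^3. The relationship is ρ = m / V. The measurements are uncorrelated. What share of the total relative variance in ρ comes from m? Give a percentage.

(δρ/ρ)² = (1·δm/m)² + (-1·δV/V)²
  m term: (1×0.0318)² = 0.00101
  V term: (-1×0.0240)² = 0.000577
Total = 0.00159. Share from m = 0.00101/0.00159 = 0.637.

63.7%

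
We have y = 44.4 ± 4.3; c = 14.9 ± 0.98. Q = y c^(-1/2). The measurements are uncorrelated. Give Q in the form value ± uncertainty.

Each factor contributes (exponent × relative error)² to (δQ/Q)²:
  (1·δy/y)² = (1×0.0968)² = 0.00938;  (−½·δc/c)² = (-0.5×0.0658)² = 0.00108
δQ/Q = √(0.0105) = 0.102
Q = 11.5, so δQ = 0.102 × 11.5 = 1.18.

11.5 ± 1.18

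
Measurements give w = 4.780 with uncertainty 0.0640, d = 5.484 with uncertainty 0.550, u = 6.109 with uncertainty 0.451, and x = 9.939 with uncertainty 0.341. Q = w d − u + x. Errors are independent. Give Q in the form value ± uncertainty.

Let p = w·d = 26.21. δp/p = √((1·δw/w)² + (1·δd/d)²) = √(0.000179 + 0.0101) = 0.101, so δp = 2.65.
Q = p − u + x: δQ = √(δp² + δu² + δx²) = √(7.03 + 0.203 + 0.116) = 2.71
Q = 30.04.

30.04 ± 2.71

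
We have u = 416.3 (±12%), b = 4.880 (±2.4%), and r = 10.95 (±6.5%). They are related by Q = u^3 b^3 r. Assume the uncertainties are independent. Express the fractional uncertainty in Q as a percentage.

37.3%

Relative error in a monomial: (δQ/Q)² = Σ (nᵢ · δxᵢ/xᵢ)².
  (3·δu/u)² = (3×0.120)² = 0.130;  (3·δb/b)² = (3×0.0240)² = 0.00518;  (1·δr/r)² = (1×0.0650)² = 0.00423
δQ/Q = √(0.139) = 0.373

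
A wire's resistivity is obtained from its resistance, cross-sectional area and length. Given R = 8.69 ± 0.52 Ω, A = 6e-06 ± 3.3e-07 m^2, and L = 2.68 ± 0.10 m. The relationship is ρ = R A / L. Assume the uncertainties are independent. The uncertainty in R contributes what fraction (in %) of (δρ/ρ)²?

(δρ/ρ)² = (1·δR/R)² + (1·δA/A)² + (-1·δL/L)²
  R term: (1×0.0598)² = 0.00358
  A term: (1×0.0550)² = 0.00302
  L term: (-1×0.0373)² = 0.00139
Total = 0.00800. Share from R = 0.00358/0.00800 = 0.448.

44.8%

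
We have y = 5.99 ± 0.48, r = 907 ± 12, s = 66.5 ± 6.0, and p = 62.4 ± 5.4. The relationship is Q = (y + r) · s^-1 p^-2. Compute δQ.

Let u = y + r = 913. δu = √(δy² + δr²) = √(0.230 + 144) = 12.0, so δu/u = 0.0132.
Q is then a monomial in u, s, p:
δQ/Q = √((δu/u)² + (-1·δs/s)² + (-2·δp/p)²) = √(0.000173 + 0.00814 + 0.0300) = 0.196
Q = 0.00353, so δQ = 0.196 × 0.00353 = 0.000690.

0.000690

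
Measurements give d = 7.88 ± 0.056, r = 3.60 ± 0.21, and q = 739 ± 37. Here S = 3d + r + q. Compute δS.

Sums and differences: (δS)² = Σ (cᵢ δxᵢ)².
  (3·δd)² = 0.0282;  (δr)² = 0.0441;  (δq)² = 1370
δS = √(1370) = 37.0

37.0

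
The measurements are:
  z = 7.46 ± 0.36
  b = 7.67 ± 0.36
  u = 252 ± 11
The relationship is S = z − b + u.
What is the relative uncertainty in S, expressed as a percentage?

S is a linear combination, so absolute uncertainties add in quadrature:
  (δz)² = 0.130;  (δb)² = 0.130;  (δu)² = 121
δS = √(121) = 11.0
S = 252, so δS/S = 11.0/252 = 0.0437.

4.37%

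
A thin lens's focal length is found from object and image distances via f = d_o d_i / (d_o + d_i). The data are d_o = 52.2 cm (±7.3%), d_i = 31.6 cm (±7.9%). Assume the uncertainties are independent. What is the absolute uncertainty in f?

∂f/∂d_o = (d_i/(d_o+d_i))² = 0.142;  ∂f/∂d_i = (d_o/(d_o+d_i))² = 0.388
δf = √((∂f/∂d_o · δd_o)² + (∂f/∂d_i · δd_i)²) = √(0.294 + 0.938) = 1.11 cm

1.11 cm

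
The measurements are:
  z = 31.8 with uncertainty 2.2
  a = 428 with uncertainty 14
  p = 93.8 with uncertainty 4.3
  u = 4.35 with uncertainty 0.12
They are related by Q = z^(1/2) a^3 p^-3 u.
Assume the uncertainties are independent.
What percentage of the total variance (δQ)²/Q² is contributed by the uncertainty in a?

31.6%

(δQ/Q)² = (½·δz/z)² + (3·δa/a)² + (-3·δp/p)² + (1·δu/u)²
  z term: (0.5×0.0692)² = 0.00120
  a term: (3×0.0327)² = 0.00963
  p term: (-3×0.0458)² = 0.0189
  u term: (1×0.0276)² = 0.000761
Total = 0.0305. Share from a = 0.00963/0.0305 = 0.316.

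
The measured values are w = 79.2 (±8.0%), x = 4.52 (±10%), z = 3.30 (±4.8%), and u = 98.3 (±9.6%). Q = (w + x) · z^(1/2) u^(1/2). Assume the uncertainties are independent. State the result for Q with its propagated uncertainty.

Let h = w + x = 83.7. δh = √(δw² + δx²) = √(40.1 + 0.204) = 6.35, so δh/h = 0.0759.
Q is then a monomial in h, z, u:
δQ/Q = √((δh/h)² + (½·δz/z)² + (½·δu/u)²) = √(0.00576 + 0.000576 + 0.00230) = 0.0929
Q = 1510, so δQ = 0.0929 × 1510 = 140.

1510 ± 140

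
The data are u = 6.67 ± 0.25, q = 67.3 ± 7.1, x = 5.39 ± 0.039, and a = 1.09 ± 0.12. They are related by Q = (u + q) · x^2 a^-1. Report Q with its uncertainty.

1970 ± 289

Let w = u + q = 74.0. δw = √(δu² + δq²) = √(0.0625 + 50.4) = 7.10, so δw/w = 0.0960.
Q is then a monomial in w, x, a:
δQ/Q = √((δw/w)² + (2·δx/x)² + (-1·δa/a)²) = √(0.00922 + 0.000209 + 0.0121) = 0.147
Q = 1970, so δQ = 0.147 × 1970 = 289.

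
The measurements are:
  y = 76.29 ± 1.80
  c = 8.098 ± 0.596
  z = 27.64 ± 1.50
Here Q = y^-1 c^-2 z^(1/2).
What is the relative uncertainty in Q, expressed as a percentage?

Relative error in a monomial: (δQ/Q)² = Σ (nᵢ · δxᵢ/xᵢ)².
  (-1·δy/y)² = (-1×0.0236)² = 0.000557;  (-2·δc/c)² = (-2×0.0736)² = 0.0217;  (½·δz/z)² = (0.5×0.0543)² = 0.000736
δQ/Q = √(0.0230) = 0.152

15.2%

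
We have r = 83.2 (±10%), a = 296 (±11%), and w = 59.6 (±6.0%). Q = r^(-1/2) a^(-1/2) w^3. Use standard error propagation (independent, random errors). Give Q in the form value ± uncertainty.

1350 ± 263

Each factor contributes (exponent × relative error)² to (δQ/Q)²:
  (−½·δr/r)² = (-0.5×0.100)² = 0.00250;  (−½·δa/a)² = (-0.5×0.110)² = 0.00303;  (3·δw/w)² = (3×0.0600)² = 0.0324
δQ/Q = √(0.0379) = 0.195
Q = 1350, so δQ = 0.195 × 1350 = 263.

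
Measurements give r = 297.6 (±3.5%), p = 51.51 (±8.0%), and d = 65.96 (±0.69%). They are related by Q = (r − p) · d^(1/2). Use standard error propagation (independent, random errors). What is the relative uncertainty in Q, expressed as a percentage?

Let u = r − p = 246.1. δu = √(δr² + δp²) = √(108 + 17.0) = 11.2, so δu/u = 0.0455.
Q is then a monomial in u, d:
δQ/Q = √((δu/u)² + (½·δd/d)²) = √(0.00207 + 1.19e-05) = 0.0456

4.56%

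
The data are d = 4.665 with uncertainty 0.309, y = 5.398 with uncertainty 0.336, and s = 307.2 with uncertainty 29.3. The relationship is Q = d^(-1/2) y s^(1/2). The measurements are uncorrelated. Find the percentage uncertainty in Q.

Products/powers → add relative errors in quadrature, weighted by exponent:
  (−½·δd/d)² = (-0.5×0.0662)² = 0.00110;  (1·δy/y)² = (1×0.0622)² = 0.00387;  (½·δs/s)² = (0.5×0.0954)² = 0.00227
δQ/Q = √(0.00725) = 0.0851

8.51%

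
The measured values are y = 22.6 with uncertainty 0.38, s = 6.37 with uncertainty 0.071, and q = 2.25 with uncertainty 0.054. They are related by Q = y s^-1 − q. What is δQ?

0.0897

Let p = y·s^-1 = 3.55. δp/p = √((1·δy/y)² + (-1·δs/s)²) = √(0.000283 + 0.000124) = 0.0202, so δp = 0.0716.
Q = p − q: δQ = √(δp² + δq²) = √(0.00512 + 0.00292) = 0.0897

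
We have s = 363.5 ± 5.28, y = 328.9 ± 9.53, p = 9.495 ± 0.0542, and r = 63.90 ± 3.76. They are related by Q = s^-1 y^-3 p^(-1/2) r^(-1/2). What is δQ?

2.92e-13

Each factor contributes (exponent × relative error)² to (δQ/Q)²:
  (-1·δs/s)² = (-1×0.0145)² = 0.000211;  (-3·δy/y)² = (-3×0.0290)² = 0.00756;  (−½·δp/p)² = (-0.5×0.00571)² = 8.15e-06;  (−½·δr/r)² = (-0.5×0.0588)² = 0.000866
δQ/Q = √(0.00864) = 0.0930
Q = 3.139e-12, so δQ = 0.0930 × 3.139e-12 = 2.92e-13.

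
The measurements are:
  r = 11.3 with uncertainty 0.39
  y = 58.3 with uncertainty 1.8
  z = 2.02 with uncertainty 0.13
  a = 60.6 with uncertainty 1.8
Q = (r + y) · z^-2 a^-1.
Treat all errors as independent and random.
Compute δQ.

Let u = r + y = 69.6. δu = √(δr² + δy²) = √(0.152 + 3.24) = 1.84, so δu/u = 0.0265.
Q is then a monomial in u, z, a:
δQ/Q = √((δu/u)² + (-2·δz/z)² + (-1·δa/a)²) = √(0.000700 + 0.0166 + 0.000882) = 0.135
Q = 0.281, so δQ = 0.135 × 0.281 = 0.0379.

0.0379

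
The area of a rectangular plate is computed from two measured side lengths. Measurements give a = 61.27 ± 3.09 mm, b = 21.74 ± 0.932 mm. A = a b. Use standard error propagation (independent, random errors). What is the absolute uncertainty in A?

88.2 mm^2

Relative error in a monomial: (δA/A)² = Σ (nᵢ · δxᵢ/xᵢ)².
  (1·δa/a)² = (1×0.0504)² = 0.00254;  (1·δb/b)² = (1×0.0429)² = 0.00184
δA/A = √(0.00438) = 0.0662
A = 1332 mm^2, so δA = 0.0662 × 1332 = 88.2 mm^2.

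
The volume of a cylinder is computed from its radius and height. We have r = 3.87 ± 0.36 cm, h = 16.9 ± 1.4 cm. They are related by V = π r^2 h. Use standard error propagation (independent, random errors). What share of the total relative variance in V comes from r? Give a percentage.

(δV/V)² = (2·δr/r)² + (1·δh/h)²
  r term: (2×0.0930)² = 0.0346
  h term: (1×0.0828)² = 0.00686
Total = 0.0415. Share from r = 0.0346/0.0415 = 0.835.

83.5%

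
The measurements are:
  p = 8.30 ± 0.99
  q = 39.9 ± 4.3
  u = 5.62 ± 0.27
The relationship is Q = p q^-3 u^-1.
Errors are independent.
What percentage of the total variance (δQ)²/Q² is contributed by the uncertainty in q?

86.3%

(δQ/Q)² = (1·δp/p)² + (-3·δq/q)² + (-1·δu/u)²
  p term: (1×0.119)² = 0.0142
  q term: (-3×0.108)² = 0.105
  u term: (-1×0.0480)² = 0.00231
Total = 0.121. Share from q = 0.105/0.121 = 0.863.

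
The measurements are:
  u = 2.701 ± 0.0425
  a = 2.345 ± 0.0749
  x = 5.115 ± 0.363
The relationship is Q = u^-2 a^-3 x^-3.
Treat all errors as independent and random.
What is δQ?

1.87e-05

Relative error in a monomial: (δQ/Q)² = Σ (nᵢ · δxᵢ/xᵢ)².
  (-2·δu/u)² = (-2×0.0157)² = 0.000990;  (-3·δa/a)² = (-3×0.0319)² = 0.00918;  (-3·δx/x)² = (-3×0.0710)² = 0.0453
δQ/Q = √(0.0555) = 0.236
Q = 7.943e-05, so δQ = 0.236 × 7.943e-05 = 1.87e-05.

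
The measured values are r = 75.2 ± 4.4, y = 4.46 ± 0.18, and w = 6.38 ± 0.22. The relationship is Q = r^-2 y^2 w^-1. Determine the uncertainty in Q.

8.06e-05

Q is a product of powers, so relative uncertainties combine in quadrature:
  (-2·δr/r)² = (-2×0.0585)² = 0.0137;  (2·δy/y)² = (2×0.0404)² = 0.00652;  (-1·δw/w)² = (-1×0.0345)² = 0.00119
δQ/Q = √(0.0214) = 0.146
Q = 0.000551, so δQ = 0.146 × 0.000551 = 8.06e-05.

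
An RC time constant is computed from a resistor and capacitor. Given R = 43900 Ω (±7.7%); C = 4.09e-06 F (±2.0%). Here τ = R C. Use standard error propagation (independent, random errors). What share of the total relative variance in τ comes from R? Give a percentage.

(δτ/τ)² = (1·δR/R)² + (1·δC/C)²
  R term: (1×0.0770)² = 0.00593
  C term: (1×0.0200)² = 0.000400
Total = 0.00633. Share from R = 0.00593/0.00633 = 0.937.

93.7%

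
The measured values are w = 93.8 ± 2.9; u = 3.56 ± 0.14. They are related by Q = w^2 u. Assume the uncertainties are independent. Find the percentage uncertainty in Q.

For a monomial Q ∝ w^2, u, fractional errors add in quadrature:
  (2·δw/w)² = (2×0.0309)² = 0.00382;  (1·δu/u)² = (1×0.0393)² = 0.00155
δQ/Q = √(0.00537) = 0.0733

7.33%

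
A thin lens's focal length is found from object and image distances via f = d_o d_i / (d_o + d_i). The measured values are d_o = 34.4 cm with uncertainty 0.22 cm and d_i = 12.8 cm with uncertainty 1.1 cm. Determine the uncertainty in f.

0.585 cm

∂f/∂d_o = (d_i/(d_o+d_i))² = 0.0735;  ∂f/∂d_i = (d_o/(d_o+d_i))² = 0.531
δf = √((∂f/∂d_o · δd_o)² + (∂f/∂d_i · δd_i)²) = √(0.000262 + 0.341) = 0.585 cm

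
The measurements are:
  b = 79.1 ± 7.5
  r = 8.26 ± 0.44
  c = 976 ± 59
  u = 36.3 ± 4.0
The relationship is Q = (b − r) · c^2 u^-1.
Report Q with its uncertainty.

(1.86 ± 0.362) × 10^6

Let w = b − r = 70.8. δw = √(δb² + δr²) = √(56.2 + 0.194) = 7.51, so δw/w = 0.106.
Q is then a monomial in w, c, u:
δQ/Q = √((δw/w)² + (2·δc/c)² + (-1·δu/u)²) = √(0.0112 + 0.0146 + 0.0121) = 0.195
Q = 1.86e+06, so δQ = 0.195 × 1.86e+06 = 3.62e+05.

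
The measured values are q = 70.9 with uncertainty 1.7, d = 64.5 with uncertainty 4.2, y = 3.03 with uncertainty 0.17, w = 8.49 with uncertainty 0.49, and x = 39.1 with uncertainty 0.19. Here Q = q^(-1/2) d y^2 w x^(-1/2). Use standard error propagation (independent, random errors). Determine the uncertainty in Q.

Each factor contributes (exponent × relative error)² to (δQ/Q)²:
  (−½·δq/q)² = (-0.5×0.0240)² = 0.000144;  (1·δd/d)² = (1×0.0651)² = 0.00424;  (2·δy/y)² = (2×0.0561)² = 0.0126;  (1·δw/w)² = (1×0.0577)² = 0.00333;  (−½·δx/x)² = (-0.5×0.00486)² = 5.9e-06
δQ/Q = √(0.0203) = 0.143
Q = 95.5, so δQ = 0.143 × 95.5 = 13.6.

13.6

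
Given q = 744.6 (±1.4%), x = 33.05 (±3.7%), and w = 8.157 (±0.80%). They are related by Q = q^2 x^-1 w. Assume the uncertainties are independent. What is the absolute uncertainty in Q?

Each factor contributes (exponent × relative error)² to (δQ/Q)²:
  (2·δq/q)² = (2×0.0140)² = 0.000784;  (-1·δx/x)² = (-1×0.0370)² = 0.00137;  (1·δw/w)² = (1×0.00800)² = 6.4e-05
δQ/Q = √(0.00222) = 0.0471
Q = 136800, so δQ = 0.0471 × 136800 = 6440.

6440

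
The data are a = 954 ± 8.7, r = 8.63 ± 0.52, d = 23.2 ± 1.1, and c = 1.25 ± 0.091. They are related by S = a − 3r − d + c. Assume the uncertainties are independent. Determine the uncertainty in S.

8.91

Sums and differences: (δS)² = Σ (cᵢ δxᵢ)².
  (δa)² = 75.7;  (3·δr)² = 2.43;  (δd)² = 1.21;  (δc)² = 0.00828
δS = √(79.3) = 8.91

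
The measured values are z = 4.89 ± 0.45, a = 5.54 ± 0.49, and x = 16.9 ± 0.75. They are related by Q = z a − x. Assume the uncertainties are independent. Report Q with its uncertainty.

Let p = z·a = 27.1. δp/p = √((1·δz/z)² + (1·δa/a)²) = √(0.00847 + 0.00782) = 0.128, so δp = 3.46.
Q = p − x: δQ = √(δp² + δx²) = √(12.0 + 0.562) = 3.54
Q = 10.2.

10.2 ± 3.54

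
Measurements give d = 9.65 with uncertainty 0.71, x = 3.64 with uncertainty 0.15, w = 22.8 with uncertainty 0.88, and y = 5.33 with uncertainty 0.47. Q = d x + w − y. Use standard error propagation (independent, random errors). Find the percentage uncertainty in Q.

Let p = d·x = 35.1. δp/p = √((1·δd/d)² + (1·δx/x)²) = √(0.00541 + 0.00170) = 0.0843, so δp = 2.96.
Q = p + w − y: δQ = √(δp² + δw² + δy²) = √(8.77 + 0.774 + 0.221) = 3.13
Q = 52.6, so δQ/Q = 3.13/52.6 = 0.0594.

5.94%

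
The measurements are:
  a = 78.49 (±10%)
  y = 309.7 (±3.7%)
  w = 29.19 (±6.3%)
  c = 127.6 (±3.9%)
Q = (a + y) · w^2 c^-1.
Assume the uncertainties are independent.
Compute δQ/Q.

Let u = a + y = 388.2. δu = √(δa² + δy²) = √(61.6 + 131) = 13.9, so δu/u = 0.0358.
Q is then a monomial in u, w, c:
δQ/Q = √((δu/u)² + (2·δw/w)² + (-1·δc/c)²) = √(0.00128 + 0.0159 + 0.00152) = 0.137

0.137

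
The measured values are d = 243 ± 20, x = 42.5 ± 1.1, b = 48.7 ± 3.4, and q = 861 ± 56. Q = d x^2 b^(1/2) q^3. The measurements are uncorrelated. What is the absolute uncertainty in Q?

Each factor contributes (exponent × relative error)² to (δQ/Q)²:
  (1·δd/d)² = (1×0.0823)² = 0.00677;  (2·δx/x)² = (2×0.0259)² = 0.00268;  (½·δb/b)² = (0.5×0.0698)² = 0.00122;  (3·δq/q)² = (3×0.0650)² = 0.0381
δQ/Q = √(0.0487) = 0.221
Q = 1.96e+15, so δQ = 0.221 × 1.96e+15 = 4.32e+14.

4.32e+14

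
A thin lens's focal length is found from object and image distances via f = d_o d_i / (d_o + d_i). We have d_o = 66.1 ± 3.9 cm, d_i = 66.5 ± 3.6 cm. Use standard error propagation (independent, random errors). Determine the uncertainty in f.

∂f/∂d_o = (d_i/(d_o+d_i))² = 0.252;  ∂f/∂d_i = (d_o/(d_o+d_i))² = 0.248
δf = √((∂f/∂d_o · δd_o)² + (∂f/∂d_i · δd_i)²) = √(0.962 + 0.800) = 1.33 cm

1.33 cm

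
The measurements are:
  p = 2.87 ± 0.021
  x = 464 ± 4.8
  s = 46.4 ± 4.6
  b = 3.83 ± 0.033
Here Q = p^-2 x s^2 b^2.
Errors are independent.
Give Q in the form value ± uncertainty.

Products/powers → add relative errors in quadrature, weighted by exponent:
  (-2·δp/p)² = (-2×0.00732)² = 0.000214;  (1·δx/x)² = (1×0.0103)² = 0.000107;  (2·δs/s)² = (2×0.0991)² = 0.0393;  (2·δb/b)² = (2×0.00862)² = 0.000297
δQ/Q = √(0.0399) = 0.200
Q = 1.78e+06, so δQ = 0.200 × 1.78e+06 = 3.56e+05.

(1.78 ± 0.356) × 10^6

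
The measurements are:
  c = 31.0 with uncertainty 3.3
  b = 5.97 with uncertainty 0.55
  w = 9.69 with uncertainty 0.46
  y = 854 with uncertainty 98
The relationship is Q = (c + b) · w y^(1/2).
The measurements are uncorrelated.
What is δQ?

1230

Let u = c + b = 37.0. δu = √(δc² + δb²) = √(10.9 + 0.303) = 3.35, so δu/u = 0.0905.
Q is then a monomial in u, w, y:
δQ/Q = √((δu/u)² + (1·δw/w)² + (½·δy/y)²) = √(0.00819 + 0.00225 + 0.00329) = 0.117
Q = 10500, so δQ = 0.117 × 10500 = 1230.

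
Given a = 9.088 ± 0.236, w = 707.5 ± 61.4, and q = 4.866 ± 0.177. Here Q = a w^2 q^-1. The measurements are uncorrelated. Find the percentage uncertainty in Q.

For a monomial Q ∝ a, w^2, q^-1, fractional errors add in quadrature:
  (1·δa/a)² = (1×0.0260)² = 0.000674;  (2·δw/w)² = (2×0.0868)² = 0.0301;  (-1·δq/q)² = (-1×0.0364)² = 0.00132
δQ/Q = √(0.0321) = 0.179

17.9%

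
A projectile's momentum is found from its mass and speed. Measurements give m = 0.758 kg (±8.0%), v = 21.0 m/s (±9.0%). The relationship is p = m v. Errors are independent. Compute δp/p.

0.120

Since p is a product/quotient, work with relative uncertainties:
  (1·δm/m)² = (1×0.0800)² = 0.00640;  (1·δv/v)² = (1×0.0900)² = 0.00810
δp/p = √(0.0145) = 0.120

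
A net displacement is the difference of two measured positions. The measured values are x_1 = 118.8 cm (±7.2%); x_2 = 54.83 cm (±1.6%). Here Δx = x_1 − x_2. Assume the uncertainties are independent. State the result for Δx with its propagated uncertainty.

63.97 ± 8.60 cm

Sums and differences: (δΔx)² = Σ (cᵢ δxᵢ)².
  (δx_1)² = 73.2;  (δx_2)² = 0.770
δΔx = √(73.9) = 8.60 cm
Δx = 63.97 cm.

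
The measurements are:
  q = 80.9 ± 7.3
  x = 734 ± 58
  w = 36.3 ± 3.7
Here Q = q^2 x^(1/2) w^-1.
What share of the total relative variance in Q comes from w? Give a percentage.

(δQ/Q)² = (2·δq/q)² + (½·δx/x)² + (-1·δw/w)²
  q term: (2×0.0902)² = 0.0326
  x term: (0.5×0.0790)² = 0.00156
  w term: (-1×0.102)² = 0.0104
Total = 0.0445. Share from w = 0.0104/0.0445 = 0.233.

23.3%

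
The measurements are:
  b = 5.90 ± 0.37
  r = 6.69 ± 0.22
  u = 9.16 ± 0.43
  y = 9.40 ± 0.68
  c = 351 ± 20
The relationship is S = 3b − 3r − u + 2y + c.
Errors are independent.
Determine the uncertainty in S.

20.1

For a sum/difference, combine absolute errors in quadrature:
  (3·δb)² = 1.23;  (3·δr)² = 0.436;  (δu)² = 0.185;  (2·δy)² = 1.85;  (δc)² = 400
δS = √(404) = 20.1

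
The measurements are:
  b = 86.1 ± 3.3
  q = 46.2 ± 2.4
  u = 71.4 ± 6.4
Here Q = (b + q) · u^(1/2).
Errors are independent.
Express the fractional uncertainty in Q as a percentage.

5.44%

Let w = b + q = 132. δw = √(δb² + δq²) = √(10.9 + 5.76) = 4.08, so δw/w = 0.0308.
Q is then a monomial in w, u:
δQ/Q = √((δw/w)² + (½·δu/u)²) = √(0.000951 + 0.00201) = 0.0544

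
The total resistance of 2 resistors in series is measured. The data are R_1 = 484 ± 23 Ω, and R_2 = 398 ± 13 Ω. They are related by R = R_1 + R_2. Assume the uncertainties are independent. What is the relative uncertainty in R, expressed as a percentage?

Each term contributes (cᵢ δxᵢ)² to (δR)²:
  (δR_1)² = 529;  (δR_2)² = 169
δR = √(698) = 26.4 Ω
R = 882 Ω, so δR/R = 26.4/882 = 0.0300.

3.00%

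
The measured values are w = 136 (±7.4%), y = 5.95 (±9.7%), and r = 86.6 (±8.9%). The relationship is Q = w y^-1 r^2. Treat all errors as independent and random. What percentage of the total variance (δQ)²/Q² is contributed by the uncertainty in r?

(δQ/Q)² = (1·δw/w)² + (-1·δy/y)² + (2·δr/r)²
  w term: (1×0.0740)² = 0.00548
  y term: (-1×0.0970)² = 0.00941
  r term: (2×0.0890)² = 0.0317
Total = 0.0466. Share from r = 0.0317/0.0466 = 0.680.

68.0%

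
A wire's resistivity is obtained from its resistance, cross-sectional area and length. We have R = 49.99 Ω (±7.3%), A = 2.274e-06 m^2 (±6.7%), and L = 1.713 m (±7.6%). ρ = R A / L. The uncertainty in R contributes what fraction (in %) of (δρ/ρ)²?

(δρ/ρ)² = (1·δR/R)² + (1·δA/A)² + (-1·δL/L)²
  R term: (1×0.0730)² = 0.00533
  A term: (1×0.0670)² = 0.00449
  L term: (-1×0.0760)² = 0.00578
Total = 0.0156. Share from R = 0.00533/0.0156 = 0.342.

34.2%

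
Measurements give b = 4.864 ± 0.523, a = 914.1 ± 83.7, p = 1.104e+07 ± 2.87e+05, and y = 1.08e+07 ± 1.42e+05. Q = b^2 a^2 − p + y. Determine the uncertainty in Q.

Let w = b^2·a^2 = 1.977e+07. δw/w = √((2·δb/b)² + (2·δa/a)²) = √(0.0462 + 0.0335) = 0.282, so δw = 5.58e+06.
Q = w − p + y: δQ = √(δw² + δp² + δy²) = √(3.12e+13 + 8.24e+10 + 2.02e+10) = 5.59e+06

5.59e+06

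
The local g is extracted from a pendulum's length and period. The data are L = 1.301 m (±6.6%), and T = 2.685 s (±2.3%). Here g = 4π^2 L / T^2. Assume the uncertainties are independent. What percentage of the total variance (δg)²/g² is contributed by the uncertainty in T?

32.7%

(δg/g)² = (1·δL/L)² + (-2·δT/T)²
  L term: (1×0.0660)² = 0.00436
  T term: (-2×0.0230)² = 0.00212
Total = 0.00647. Share from T = 0.00212/0.00647 = 0.327.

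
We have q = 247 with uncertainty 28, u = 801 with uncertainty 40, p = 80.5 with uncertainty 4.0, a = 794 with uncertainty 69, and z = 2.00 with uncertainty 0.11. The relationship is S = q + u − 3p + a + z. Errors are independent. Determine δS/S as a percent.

5.33%

For a sum/difference, combine absolute errors in quadrature:
  (δq)² = 784;  (δu)² = 1600;  (3·δp)² = 144;  (δa)² = 4760;  (δz)² = 0.0121
δS = √(7290) = 85.4
S = 1600, so δS/S = 85.4/1600 = 0.0533.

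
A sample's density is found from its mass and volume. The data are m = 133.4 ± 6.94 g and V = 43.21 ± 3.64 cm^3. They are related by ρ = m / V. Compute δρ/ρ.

ρ is a product of powers, so relative uncertainties combine in quadrature:
  (1·δm/m)² = (1×0.0520)² = 0.00271;  (-1·δV/V)² = (-1×0.0842)² = 0.00710
δρ/ρ = √(0.00980) = 0.0990

0.0990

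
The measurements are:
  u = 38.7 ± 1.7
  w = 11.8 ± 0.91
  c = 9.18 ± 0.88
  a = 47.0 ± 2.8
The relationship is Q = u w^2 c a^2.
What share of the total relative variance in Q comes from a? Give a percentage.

28.9%

(δQ/Q)² = (1·δu/u)² + (2·δw/w)² + (1·δc/c)² + (2·δa/a)²
  u term: (1×0.0439)² = 0.00193
  w term: (2×0.0771)² = 0.0238
  c term: (1×0.0959)² = 0.00919
  a term: (2×0.0596)² = 0.0142
Total = 0.0491. Share from a = 0.0142/0.0491 = 0.289.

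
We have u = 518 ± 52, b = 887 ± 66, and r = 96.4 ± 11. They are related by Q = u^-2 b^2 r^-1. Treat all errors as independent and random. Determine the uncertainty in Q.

For a monomial Q ∝ u^-2, b^2, r^-1, fractional errors add in quadrature:
  (-2·δu/u)² = (-2×0.100)² = 0.0403;  (2·δb/b)² = (2×0.0744)² = 0.0221;  (-1·δr/r)² = (-1×0.114)² = 0.0130
δQ/Q = √(0.0755) = 0.275
Q = 0.0304, so δQ = 0.275 × 0.0304 = 0.00836.

0.00836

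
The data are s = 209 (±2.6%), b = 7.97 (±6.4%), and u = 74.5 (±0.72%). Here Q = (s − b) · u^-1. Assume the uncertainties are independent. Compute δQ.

Let w = s − b = 201. δw = √(δs² + δb²) = √(29.5 + 0.260) = 5.46, so δw/w = 0.0271.
Q is then a monomial in w, u:
δQ/Q = √((δw/w)² + (-1·δu/u)²) = √(0.000737 + 5.18e-05) = 0.0281
Q = 2.70, so δQ = 0.0281 × 2.70 = 0.0758.

0.0758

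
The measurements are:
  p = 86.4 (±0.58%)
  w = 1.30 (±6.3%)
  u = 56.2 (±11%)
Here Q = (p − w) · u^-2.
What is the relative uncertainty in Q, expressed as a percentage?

22.0%

Let h = p − w = 85.1. δh = √(δp² + δw²) = √(0.251 + 0.00671) = 0.508, so δh/h = 0.00597.
Q is then a monomial in h, u:
δQ/Q = √((δh/h)² + (-2·δu/u)²) = √(3.56e-05 + 0.0484) = 0.220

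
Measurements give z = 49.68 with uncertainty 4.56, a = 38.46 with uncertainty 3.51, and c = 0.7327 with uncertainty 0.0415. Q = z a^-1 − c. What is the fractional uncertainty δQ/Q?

Let p = z·a^-1 = 1.292. δp/p = √((1·δz/z)² + (-1·δa/a)²) = √(0.00842 + 0.00833) = 0.129, so δp = 0.167.
Q = p − c: δQ = √(δp² + δc²) = √(0.0280 + 0.00172) = 0.172
Q = 0.5590, so δQ/Q = 0.172/0.5590 = 0.308.

0.308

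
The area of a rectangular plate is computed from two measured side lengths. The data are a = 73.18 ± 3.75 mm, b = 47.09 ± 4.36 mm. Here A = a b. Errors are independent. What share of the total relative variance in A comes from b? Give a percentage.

76.6%

(δA/A)² = (1·δa/a)² + (1·δb/b)²
  a term: (1×0.0512)² = 0.00263
  b term: (1×0.0926)² = 0.00857
Total = 0.0112. Share from b = 0.00857/0.0112 = 0.766.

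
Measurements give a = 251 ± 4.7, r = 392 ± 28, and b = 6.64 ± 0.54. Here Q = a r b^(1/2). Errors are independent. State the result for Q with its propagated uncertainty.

Products/powers → add relative errors in quadrature, weighted by exponent:
  (1·δa/a)² = (1×0.0187)² = 0.000351;  (1·δr/r)² = (1×0.0714)² = 0.00510;  (½·δb/b)² = (0.5×0.0813)² = 0.00165
δQ/Q = √(0.00711) = 0.0843
Q = 2.54e+05, so δQ = 0.0843 × 2.54e+05 = 21400.

(2.54 ± 0.214) × 10^5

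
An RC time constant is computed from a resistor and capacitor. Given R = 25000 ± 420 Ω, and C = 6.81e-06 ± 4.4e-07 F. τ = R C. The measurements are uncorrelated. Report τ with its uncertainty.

0.170 ± 0.0114 s

For a monomial τ ∝ R, C, fractional errors add in quadrature:
  (1·δR/R)² = (1×0.0168)² = 0.000282;  (1·δC/C)² = (1×0.0646)² = 0.00417
δτ/τ = √(0.00446) = 0.0668
τ = 0.170 s, so δτ = 0.0668 × 0.170 = 0.0114 s.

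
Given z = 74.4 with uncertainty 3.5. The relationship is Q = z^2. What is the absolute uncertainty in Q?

521

Relative error in a monomial: (δQ/Q)² = Σ (nᵢ · δxᵢ/xᵢ)².
  (2·δz/z)² = (2×0.0470)² = 0.00885
δQ/Q = √(0.00885) = 0.0941
Q = 5540, so δQ = 0.0941 × 5540 = 521.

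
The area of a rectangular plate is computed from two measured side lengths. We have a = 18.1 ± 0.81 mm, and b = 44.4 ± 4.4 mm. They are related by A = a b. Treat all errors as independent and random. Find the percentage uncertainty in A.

10.9%

Relative error in a monomial: (δA/A)² = Σ (nᵢ · δxᵢ/xᵢ)².
  (1·δa/a)² = (1×0.0448)² = 0.00200;  (1·δb/b)² = (1×0.0991)² = 0.00982
δA/A = √(0.0118) = 0.109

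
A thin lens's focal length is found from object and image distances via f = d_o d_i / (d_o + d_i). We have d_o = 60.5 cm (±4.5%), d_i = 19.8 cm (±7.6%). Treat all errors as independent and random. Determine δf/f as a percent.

5.83%

∂f/∂d_o = (d_i/(d_o+d_i))² = 0.0608;  ∂f/∂d_i = (d_o/(d_o+d_i))² = 0.568
δf = √((∂f/∂d_o · δd_o)² + (∂f/∂d_i · δd_i)²) = √(0.0274 + 0.730) = 0.870 cm
f = 14.9 cm, so δf/f = 0.870/14.9 = 0.0583.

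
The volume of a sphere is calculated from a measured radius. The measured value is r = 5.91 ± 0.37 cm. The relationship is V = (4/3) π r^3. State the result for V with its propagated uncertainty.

V ∝ r^3, so δV/V = |3| · δr/r = 3 × 0.0626 = 0.188.
V = 865 cm^3, so δV = 0.188 × 865 = 162 cm^3.

865 ± 162 cm^3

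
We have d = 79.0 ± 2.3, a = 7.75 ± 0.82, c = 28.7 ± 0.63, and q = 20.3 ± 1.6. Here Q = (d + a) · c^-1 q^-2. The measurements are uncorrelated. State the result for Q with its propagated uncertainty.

Let u = d + a = 86.8. δu = √(δd² + δa²) = √(5.29 + 0.672) = 2.44, so δu/u = 0.0281.
Q is then a monomial in u, c, q:
δQ/Q = √((δu/u)² + (-1·δc/c)² + (-2·δq/q)²) = √(0.000792 + 0.000482 + 0.0248) = 0.162
Q = 0.00733, so δQ = 0.162 × 0.00733 = 0.00119.

0.00733 ± 0.00119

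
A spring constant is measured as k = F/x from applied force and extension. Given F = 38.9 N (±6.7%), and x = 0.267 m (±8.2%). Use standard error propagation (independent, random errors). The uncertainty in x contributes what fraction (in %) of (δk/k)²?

(δk/k)² = (1·δF/F)² + (-1·δx/x)²
  F term: (1×0.0670)² = 0.00449
  x term: (-1×0.0820)² = 0.00672
Total = 0.0112. Share from x = 0.00672/0.0112 = 0.600.

60.0%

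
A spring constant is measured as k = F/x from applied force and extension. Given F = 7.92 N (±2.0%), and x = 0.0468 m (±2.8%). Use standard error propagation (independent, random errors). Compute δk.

Since k is a product/quotient, work with relative uncertainties:
  (1·δF/F)² = (1×0.0200)² = 0.000400;  (-1·δx/x)² = (-1×0.0280)² = 0.000784
δk/k = √(0.00118) = 0.0344
k = 169 N/m, so δk = 0.0344 × 169 = 5.82 N/m.

5.82 N/m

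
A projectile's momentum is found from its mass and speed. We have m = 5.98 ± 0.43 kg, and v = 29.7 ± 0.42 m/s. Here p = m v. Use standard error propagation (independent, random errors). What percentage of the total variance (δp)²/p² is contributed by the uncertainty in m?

(δp/p)² = (1·δm/m)² + (1·δv/v)²
  m term: (1×0.0719)² = 0.00517
  v term: (1×0.0141)² = 0.000200
Total = 0.00537. Share from m = 0.00517/0.00537 = 0.963.

96.3%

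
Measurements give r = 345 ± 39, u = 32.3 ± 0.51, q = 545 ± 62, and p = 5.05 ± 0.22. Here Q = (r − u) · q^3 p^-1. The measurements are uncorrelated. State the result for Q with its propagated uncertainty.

Let w = r − u = 313. δw = √(δr² + δu²) = √(1520 + 0.260) = 39.0, so δw/w = 0.125.
Q is then a monomial in w, q, p:
δQ/Q = √((δw/w)² + (3·δq/q)² + (-1·δp/p)²) = √(0.0156 + 0.116 + 0.00190) = 0.366
Q = 1e+10, so δQ = 0.366 × 1e+10 = 3.67e+09.

(1.00 ± 0.367) × 10^10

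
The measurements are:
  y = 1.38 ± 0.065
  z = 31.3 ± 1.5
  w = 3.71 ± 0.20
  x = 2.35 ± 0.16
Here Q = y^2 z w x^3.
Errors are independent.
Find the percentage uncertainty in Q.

Relative error in a monomial: (δQ/Q)² = Σ (nᵢ · δxᵢ/xᵢ)².
  (2·δy/y)² = (2×0.0471)² = 0.00887;  (1·δz/z)² = (1×0.0479)² = 0.00230;  (1·δw/w)² = (1×0.0539)² = 0.00291;  (3·δx/x)² = (3×0.0681)² = 0.0417
δQ/Q = √(0.0558) = 0.236

23.6%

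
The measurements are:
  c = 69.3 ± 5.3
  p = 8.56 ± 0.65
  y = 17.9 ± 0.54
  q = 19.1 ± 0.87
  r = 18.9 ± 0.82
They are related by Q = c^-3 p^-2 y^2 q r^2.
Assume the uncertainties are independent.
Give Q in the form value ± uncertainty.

0.0896 ± 0.0267

For a monomial Q ∝ c^-3, p^-2, y^2, q, r^2, fractional errors add in quadrature:
  (-3·δc/c)² = (-3×0.0765)² = 0.0526;  (-2·δp/p)² = (-2×0.0759)² = 0.0231;  (2·δy/y)² = (2×0.0302)² = 0.00364;  (1·δq/q)² = (1×0.0455)² = 0.00207;  (2·δr/r)² = (2×0.0434)² = 0.00753
δQ/Q = √(0.0890) = 0.298
Q = 0.0896, so δQ = 0.298 × 0.0896 = 0.0267.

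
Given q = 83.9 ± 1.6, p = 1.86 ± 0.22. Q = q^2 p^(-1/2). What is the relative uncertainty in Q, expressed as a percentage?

Since Q is a product/quotient, work with relative uncertainties:
  (2·δq/q)² = (2×0.0191)² = 0.00145;  (−½·δp/p)² = (-0.5×0.118)² = 0.00350
δQ/Q = √(0.00495) = 0.0704

7.04%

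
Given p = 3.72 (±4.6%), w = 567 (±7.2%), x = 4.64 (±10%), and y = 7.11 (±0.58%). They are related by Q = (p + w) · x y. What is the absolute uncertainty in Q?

2320

Let u = p + w = 571. δu = √(δp² + δw²) = √(0.0293 + 1670) = 40.8, so δu/u = 0.0715.
Q is then a monomial in u, x, y:
δQ/Q = √((δu/u)² + (1·δx/x)² + (1·δy/y)²) = √(0.00512 + 0.0100 + 3.36e-05) = 0.123
Q = 18800, so δQ = 0.123 × 18800 = 2320.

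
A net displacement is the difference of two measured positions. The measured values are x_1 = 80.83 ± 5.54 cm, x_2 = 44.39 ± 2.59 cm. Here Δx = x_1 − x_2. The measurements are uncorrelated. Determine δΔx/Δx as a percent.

16.8%

Δx is a linear combination, so absolute uncertainties add in quadrature:
  (δx_1)² = 30.7;  (δx_2)² = 6.71
δΔx = √(37.4) = 6.12 cm
Δx = 36.44 cm, so δΔx/Δx = 6.12/36.44 = 0.168.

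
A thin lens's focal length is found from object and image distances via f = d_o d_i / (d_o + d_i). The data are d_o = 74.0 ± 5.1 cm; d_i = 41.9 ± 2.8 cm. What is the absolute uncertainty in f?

∂f/∂d_o = (d_i/(d_o+d_i))² = 0.131;  ∂f/∂d_i = (d_o/(d_o+d_i))² = 0.408
δf = √((∂f/∂d_o · δd_o)² + (∂f/∂d_i · δd_i)²) = √(0.444 + 1.30) = 1.32 cm

1.32 cm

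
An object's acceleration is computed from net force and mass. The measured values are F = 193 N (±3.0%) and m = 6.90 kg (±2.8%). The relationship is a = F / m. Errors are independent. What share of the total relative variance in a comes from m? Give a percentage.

(δa/a)² = (1·δF/F)² + (-1·δm/m)²
  F term: (1×0.0300)² = 0.000900
  m term: (-1×0.0280)² = 0.000784
Total = 0.00168. Share from m = 0.000784/0.00168 = 0.466.

46.6%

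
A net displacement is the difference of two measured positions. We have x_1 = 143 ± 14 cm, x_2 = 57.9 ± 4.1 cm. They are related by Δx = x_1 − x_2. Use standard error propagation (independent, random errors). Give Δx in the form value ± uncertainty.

Each term contributes (cᵢ δxᵢ)² to (δΔx)²:
  (δx_1)² = 196;  (δx_2)² = 16.8
δΔx = √(213) = 14.6 cm
Δx = 85.1 cm.

85.1 ± 14.6 cm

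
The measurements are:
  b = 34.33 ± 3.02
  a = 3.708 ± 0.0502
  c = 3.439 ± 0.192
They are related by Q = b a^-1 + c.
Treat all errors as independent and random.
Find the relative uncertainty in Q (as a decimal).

0.0666

Let p = b·a^-1 = 9.258. δp/p = √((1·δb/b)² + (-1·δa/a)²) = √(0.00774 + 0.000183) = 0.0890, so δp = 0.824.
Q = p + c: δQ = √(δp² + δc²) = √(0.679 + 0.0369) = 0.846
Q = 12.70, so δQ/Q = 0.846/12.70 = 0.0666.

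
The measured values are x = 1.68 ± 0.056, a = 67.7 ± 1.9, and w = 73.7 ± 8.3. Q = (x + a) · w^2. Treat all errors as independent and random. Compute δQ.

Let u = x + a = 69.4. δu = √(δx² + δa²) = √(0.00314 + 3.61) = 1.90, so δu/u = 0.0274.
Q is then a monomial in u, w:
δQ/Q = √((δu/u)² + (2·δw/w)²) = √(0.000751 + 0.0507) = 0.227
Q = 3.77e+05, so δQ = 0.227 × 3.77e+05 = 85500.

85500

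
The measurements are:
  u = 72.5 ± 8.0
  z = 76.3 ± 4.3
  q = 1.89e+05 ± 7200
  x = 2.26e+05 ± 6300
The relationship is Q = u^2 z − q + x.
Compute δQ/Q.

0.210

Let p = u^2·z = 4.01e+05. δp/p = √((2·δu/u)² + (1·δz/z)²) = √(0.0487 + 0.00318) = 0.228, so δp = 91300.
Q = p − q + x: δQ = √(δp² + δq² + δx²) = √(8.34e+09 + 5.18e+07 + 3.97e+07) = 91800
Q = 4.38e+05, so δQ/Q = 91800/4.38e+05 = 0.210.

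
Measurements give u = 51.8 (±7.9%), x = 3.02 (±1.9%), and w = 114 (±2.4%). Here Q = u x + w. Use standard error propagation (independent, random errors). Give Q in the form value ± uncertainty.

Let p = u·x = 156. δp/p = √((1·δu/u)² + (1·δx/x)²) = √(0.00624 + 0.000361) = 0.0813, so δp = 12.7.
Q = p + w: δQ = √(δp² + δw²) = √(162 + 7.49) = 13.0
Q = 270.

270 ± 13.0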